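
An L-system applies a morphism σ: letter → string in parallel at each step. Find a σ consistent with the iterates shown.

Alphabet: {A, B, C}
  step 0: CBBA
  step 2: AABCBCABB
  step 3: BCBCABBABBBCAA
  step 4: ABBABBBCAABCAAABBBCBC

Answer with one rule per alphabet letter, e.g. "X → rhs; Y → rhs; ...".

A->BC, B->A, C->BB

  step 3 ⇒ step 4: BCBCABBABBBCAA ⇒ A·BB·A·BB·BC·A·A·BC·A·A·A·BB·BC·BC
    A ↦ BC
    B ↦ A
    C ↦ BB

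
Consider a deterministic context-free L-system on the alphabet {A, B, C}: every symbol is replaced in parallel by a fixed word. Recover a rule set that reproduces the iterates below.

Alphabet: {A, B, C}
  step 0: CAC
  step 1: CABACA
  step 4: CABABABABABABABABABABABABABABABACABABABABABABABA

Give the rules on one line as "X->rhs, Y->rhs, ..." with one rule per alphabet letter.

  step 0 ⇒ step 1: CAC ⇒ CA·BA·CA
    A ↦ BA
    C ↦ CA
    B ↦ BA  (constrained at step 1)

A->BA, B->BA, C->CA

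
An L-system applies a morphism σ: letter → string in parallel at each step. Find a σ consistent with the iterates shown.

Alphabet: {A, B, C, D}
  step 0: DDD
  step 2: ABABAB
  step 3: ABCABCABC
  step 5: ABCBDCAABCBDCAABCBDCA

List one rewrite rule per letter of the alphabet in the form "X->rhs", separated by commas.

A->AB, B->C, C->BD, D->A

  step 2 ⇒ step 3: ABABAB ⇒ AB·C·AB·C·AB·C
    A ↦ AB
    B ↦ C
    C ↦ BD  (constrained at step 3)
    D ↦ A  (constrained at step 0)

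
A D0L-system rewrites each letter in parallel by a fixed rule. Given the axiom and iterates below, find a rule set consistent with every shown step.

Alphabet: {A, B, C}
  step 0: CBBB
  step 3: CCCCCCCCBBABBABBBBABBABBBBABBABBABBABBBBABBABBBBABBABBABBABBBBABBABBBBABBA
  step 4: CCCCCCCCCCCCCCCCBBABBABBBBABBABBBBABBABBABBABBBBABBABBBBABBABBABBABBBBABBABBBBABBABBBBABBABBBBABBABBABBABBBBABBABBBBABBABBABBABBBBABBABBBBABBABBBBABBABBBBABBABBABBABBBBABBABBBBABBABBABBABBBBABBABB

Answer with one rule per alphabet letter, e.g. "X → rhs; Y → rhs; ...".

  step 3 ⇒ step 4: CCCCCCCCBBABBABBBBABBABBBBABBABBABBABBBBABBABBBBABBABBABBABBBBABBABBBBABBA ⇒ CC·CC·CC·CC·CC·CC·CC·CC·BBA·BBA·BB·BBA·BBA·BB·BBA·BBA·BBA·BBA·BB·BBA·BBA·BB·BBA·BBA·BBA·BBA·BB·BBA·BBA·BB·BBA·BBA·BB·BBA·BBA·BB·BBA·BBA·BBA·BBA·BB·BBA·BBA·BB·BBA·BBA·BBA·BBA·BB·BBA·BBA·BB·BBA·BBA·BB·BBA·BBA·BB·BBA·BBA·BBA·BBA·BB·BBA·BBA·BB·BBA·BBA·BBA·BBA·BB·BBA·BBA·BB
    A ↦ BB
    B ↦ BBA
    C ↦ CC

A->BB, B->BBA, C->CC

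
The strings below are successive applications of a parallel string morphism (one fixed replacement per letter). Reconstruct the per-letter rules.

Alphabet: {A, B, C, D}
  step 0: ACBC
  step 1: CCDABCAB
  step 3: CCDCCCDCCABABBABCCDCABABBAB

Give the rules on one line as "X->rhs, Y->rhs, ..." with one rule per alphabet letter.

A->CCD, B->C, C->AB, D->B

  step 0 ⇒ step 1: ACBC ⇒ CCD·AB·C·AB
    A ↦ CCD
    B ↦ C
    C ↦ AB
    D ↦ B  (constrained at step 1)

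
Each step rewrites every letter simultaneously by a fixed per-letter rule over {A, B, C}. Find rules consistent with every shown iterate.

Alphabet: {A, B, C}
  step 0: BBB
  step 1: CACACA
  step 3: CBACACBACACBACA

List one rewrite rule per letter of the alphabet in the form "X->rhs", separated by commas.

  step 0 ⇒ step 1: BBB ⇒ CA·CA·CA
    B ↦ CA
    A ↦ CB  (constrained at step 1)
    C ↦ A  (constrained at step 1)

A->CB, B->CA, C->A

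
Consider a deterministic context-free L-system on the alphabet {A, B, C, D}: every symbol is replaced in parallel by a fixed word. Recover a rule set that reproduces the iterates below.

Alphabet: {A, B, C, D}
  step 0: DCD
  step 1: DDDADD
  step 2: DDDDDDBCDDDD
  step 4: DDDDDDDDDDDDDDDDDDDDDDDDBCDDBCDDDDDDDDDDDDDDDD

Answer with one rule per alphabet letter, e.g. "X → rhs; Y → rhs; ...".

  step 1 ⇒ step 2: DDDADD ⇒ DD·DD·DD·BC·DD·DD
    A ↦ BC
    D ↦ DD
    B ↦ A  (constrained at step 2)
  step 0 ⇒ step 1: DCD ⇒ DD·DA·DD
    C ↦ DA

A->BC, B->A, C->DA, D->DD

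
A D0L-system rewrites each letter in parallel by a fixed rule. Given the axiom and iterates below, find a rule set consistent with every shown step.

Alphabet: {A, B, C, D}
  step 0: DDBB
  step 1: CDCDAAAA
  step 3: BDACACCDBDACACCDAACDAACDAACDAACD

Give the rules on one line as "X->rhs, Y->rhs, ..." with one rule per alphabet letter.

  step 0 ⇒ step 1: DDBB ⇒ CD·CD·AA·AA
    B ↦ AA
    D ↦ CD
    A ↦ BD  (constrained at step 1)
    C ↦ AC  (constrained at step 1)

A->BD, B->AA, C->AC, D->CD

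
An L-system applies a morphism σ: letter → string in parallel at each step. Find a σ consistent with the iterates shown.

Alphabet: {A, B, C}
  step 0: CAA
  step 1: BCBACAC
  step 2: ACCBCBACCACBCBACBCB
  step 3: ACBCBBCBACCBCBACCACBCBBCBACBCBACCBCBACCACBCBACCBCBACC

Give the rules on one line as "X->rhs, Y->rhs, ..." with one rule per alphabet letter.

A->AC, B->ACC, C->BCB

  step 2 ⇒ step 3: ACCBCBACCACBCBACBCB ⇒ AC·BCB·BCB·ACC·BCB·ACC·AC·BCB·BCB·AC·BCB·ACC·BCB·ACC·AC·BCB·ACC·BCB·ACC
    A ↦ AC
    B ↦ ACC
    C ↦ BCB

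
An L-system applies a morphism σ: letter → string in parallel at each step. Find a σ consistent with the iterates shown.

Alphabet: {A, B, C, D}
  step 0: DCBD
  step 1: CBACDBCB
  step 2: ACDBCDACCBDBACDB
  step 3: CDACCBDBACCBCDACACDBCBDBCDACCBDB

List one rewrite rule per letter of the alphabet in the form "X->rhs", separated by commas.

A->CD, B->DB, C->AC, D->CB

  step 2 ⇒ step 3: ACDBCDACCBDBACDB ⇒ CD·AC·CB·DB·AC·CB·CD·AC·AC·DB·CB·DB·CD·AC·CB·DB
    A ↦ CD
    B ↦ DB
    C ↦ AC
    D ↦ CB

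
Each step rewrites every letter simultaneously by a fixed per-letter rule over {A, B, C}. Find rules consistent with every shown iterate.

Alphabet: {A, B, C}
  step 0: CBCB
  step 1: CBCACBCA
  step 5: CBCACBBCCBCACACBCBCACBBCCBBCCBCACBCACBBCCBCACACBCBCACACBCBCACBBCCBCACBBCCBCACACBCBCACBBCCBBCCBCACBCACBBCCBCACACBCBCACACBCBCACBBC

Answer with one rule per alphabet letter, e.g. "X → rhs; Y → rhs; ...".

  step 0 ⇒ step 1: CBCB ⇒ CB·CA·CB·CA
    B ↦ CA
    C ↦ CB
    A ↦ BC  (constrained at step 1)

A->BC, B->CA, C->CB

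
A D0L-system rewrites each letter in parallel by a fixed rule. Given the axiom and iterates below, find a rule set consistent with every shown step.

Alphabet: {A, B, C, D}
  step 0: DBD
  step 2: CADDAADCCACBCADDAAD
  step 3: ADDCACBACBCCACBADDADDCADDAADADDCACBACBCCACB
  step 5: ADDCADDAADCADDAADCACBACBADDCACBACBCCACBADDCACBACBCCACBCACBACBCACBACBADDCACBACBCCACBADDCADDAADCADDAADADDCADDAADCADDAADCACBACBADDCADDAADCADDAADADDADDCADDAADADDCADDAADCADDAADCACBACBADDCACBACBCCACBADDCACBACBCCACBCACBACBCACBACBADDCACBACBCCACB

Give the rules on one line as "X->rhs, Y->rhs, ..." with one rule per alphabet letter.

A->C, B->AAD, C->ADD, D->ACB

  step 2 ⇒ step 3: CADDAADCCACBCADDAAD ⇒ ADD·C·ACB·ACB·C·C·ACB·ADD·ADD·C·ADD·AAD·ADD·C·ACB·ACB·C·C·ACB
    A ↦ C
    B ↦ AAD
    C ↦ ADD
    D ↦ ACB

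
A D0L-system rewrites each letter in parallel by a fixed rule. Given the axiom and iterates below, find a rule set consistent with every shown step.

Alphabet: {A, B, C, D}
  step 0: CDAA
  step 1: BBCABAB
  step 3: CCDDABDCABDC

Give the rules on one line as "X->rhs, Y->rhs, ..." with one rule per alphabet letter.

A->AB, B->D, C->BB, D->C

  step 0 ⇒ step 1: CDAA ⇒ BB·C·AB·AB
    A ↦ AB
    C ↦ BB
    D ↦ C
    B ↦ D  (constrained at step 1)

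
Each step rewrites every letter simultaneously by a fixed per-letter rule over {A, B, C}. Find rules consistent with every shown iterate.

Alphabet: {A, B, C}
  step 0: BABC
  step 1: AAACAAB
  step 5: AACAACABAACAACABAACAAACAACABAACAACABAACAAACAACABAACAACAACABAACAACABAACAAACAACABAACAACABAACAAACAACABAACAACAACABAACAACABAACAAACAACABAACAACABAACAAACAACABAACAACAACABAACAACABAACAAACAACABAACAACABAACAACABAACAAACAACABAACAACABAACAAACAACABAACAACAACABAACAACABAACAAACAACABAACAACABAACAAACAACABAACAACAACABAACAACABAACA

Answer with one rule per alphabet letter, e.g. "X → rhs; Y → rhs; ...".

A->AAC, B->A, C->AB

  step 0 ⇒ step 1: BABC ⇒ A·AAC·A·AB
    A ↦ AAC
    B ↦ A
    C ↦ AB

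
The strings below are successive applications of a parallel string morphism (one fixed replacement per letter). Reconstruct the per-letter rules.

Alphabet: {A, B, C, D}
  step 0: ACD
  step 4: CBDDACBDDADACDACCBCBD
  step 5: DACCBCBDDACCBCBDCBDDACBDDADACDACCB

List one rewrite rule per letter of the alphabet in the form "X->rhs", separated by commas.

  step 4 ⇒ step 5: CBDDACBDDADACDACCBCBD ⇒ DA·C·CB·CB·D·DA·C·CB·CB·D·CB·D·DA·CB·D·DA·DA·C·DA·C·CB
    A ↦ D
    B ↦ C
    C ↦ DA
    D ↦ CB

A->D, B->C, C->DA, D->CB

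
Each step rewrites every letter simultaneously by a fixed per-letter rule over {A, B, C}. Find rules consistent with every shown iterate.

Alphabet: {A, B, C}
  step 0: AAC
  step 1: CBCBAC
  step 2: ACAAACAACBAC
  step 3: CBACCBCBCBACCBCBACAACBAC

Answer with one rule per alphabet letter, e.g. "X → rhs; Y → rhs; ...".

A->CB, B->AA, C->AC

  step 2 ⇒ step 3: ACAAACAACBAC ⇒ CB·AC·CB·CB·CB·AC·CB·CB·AC·AA·CB·AC
    A ↦ CB
    B ↦ AA
    C ↦ AC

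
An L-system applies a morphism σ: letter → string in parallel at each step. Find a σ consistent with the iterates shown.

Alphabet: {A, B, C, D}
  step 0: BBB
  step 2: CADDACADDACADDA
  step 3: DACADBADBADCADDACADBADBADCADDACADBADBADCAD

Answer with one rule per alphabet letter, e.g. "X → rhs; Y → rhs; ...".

  step 2 ⇒ step 3: CADDACADDACADDA ⇒ DA·CAD·BAD·BAD·CAD·DA·CAD·BAD·BAD·CAD·DA·CAD·BAD·BAD·CAD
    A ↦ CAD
    C ↦ DA
    D ↦ BAD
    B ↦ AC  (constrained at step 0)

A->CAD, B->AC, C->DA, D->BAD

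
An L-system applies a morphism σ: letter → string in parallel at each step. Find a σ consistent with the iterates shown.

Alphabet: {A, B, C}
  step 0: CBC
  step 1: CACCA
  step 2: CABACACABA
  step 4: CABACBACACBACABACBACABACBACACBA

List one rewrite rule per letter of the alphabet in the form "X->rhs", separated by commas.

  step 1 ⇒ step 2: CACCA ⇒ CA·BA·CA·CA·BA
    A ↦ BA
    C ↦ CA
  step 0 ⇒ step 1: CBC ⇒ CA·C·CA
    B ↦ C

A->BA, B->C, C->CA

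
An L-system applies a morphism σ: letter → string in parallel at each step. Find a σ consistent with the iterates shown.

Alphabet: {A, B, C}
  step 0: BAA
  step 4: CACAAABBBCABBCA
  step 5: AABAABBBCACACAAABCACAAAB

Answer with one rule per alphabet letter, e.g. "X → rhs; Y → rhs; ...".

  step 4 ⇒ step 5: CACAAABBBCABBCA ⇒ AA·B·AA·B·B·B·CA·CA·CA·AA·B·CA·CA·AA·B
    A ↦ B
    B ↦ CA
    C ↦ AA

A->B, B->CA, C->AA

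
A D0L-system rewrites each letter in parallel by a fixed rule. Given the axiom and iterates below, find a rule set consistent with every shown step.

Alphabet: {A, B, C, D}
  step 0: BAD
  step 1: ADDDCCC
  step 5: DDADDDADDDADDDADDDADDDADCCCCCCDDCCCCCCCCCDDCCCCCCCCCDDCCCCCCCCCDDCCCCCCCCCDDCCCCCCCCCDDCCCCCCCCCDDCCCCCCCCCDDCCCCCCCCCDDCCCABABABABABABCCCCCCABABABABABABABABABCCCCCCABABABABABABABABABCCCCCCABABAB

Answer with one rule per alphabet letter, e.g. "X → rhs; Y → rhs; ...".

A->DD, B->AD, C->AB, D->CCC

  step 0 ⇒ step 1: BAD ⇒ AD·DD·CCC
    A ↦ DD
    B ↦ AD
    D ↦ CCC
    C ↦ AB  (constrained at step 1)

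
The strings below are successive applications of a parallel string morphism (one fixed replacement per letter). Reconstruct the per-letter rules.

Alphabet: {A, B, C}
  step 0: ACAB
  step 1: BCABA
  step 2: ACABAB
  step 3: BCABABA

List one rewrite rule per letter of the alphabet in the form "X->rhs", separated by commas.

A->B, B->A, C->CA

  step 2 ⇒ step 3: ACABAB ⇒ B·CA·B·A·B·A
    A ↦ B
    B ↦ A
    C ↦ CA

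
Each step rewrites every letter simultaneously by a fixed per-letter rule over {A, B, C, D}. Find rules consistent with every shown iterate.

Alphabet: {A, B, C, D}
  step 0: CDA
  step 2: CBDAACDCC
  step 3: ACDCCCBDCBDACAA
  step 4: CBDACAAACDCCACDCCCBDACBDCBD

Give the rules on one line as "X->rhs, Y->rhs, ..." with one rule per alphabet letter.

A->CBD, B->CDC, C->A, D->C

  step 3 ⇒ step 4: ACDCCCBDCBDACAA ⇒ CBD·A·C·A·A·A·CDC·C·A·CDC·C·CBD·A·CBD·CBD
    A ↦ CBD
    B ↦ CDC
    C ↦ A
    D ↦ C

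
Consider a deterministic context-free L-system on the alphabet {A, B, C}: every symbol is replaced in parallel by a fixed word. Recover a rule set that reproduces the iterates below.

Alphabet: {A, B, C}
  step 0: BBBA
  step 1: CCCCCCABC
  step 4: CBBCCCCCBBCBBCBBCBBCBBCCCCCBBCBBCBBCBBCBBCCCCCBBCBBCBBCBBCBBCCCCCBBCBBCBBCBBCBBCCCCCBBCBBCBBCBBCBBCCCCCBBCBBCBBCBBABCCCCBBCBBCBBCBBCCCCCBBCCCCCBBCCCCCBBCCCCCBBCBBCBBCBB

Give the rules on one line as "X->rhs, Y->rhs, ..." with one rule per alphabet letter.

  step 0 ⇒ step 1: BBBA ⇒ CC·CC·CC·ABC
    A ↦ ABC
    B ↦ CC
    C ↦ CBB  (constrained at step 1)

A->ABC, B->CC, C->CBB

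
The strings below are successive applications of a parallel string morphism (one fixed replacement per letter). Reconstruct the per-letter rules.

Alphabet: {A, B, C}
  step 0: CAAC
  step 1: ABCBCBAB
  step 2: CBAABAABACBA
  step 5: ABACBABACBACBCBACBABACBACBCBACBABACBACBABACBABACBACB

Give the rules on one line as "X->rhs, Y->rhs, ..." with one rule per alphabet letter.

A->CB, B->A, C->AB

  step 1 ⇒ step 2: ABCBCBAB ⇒ CB·A·AB·A·AB·A·CB·A
    A ↦ CB
    B ↦ A
    C ↦ AB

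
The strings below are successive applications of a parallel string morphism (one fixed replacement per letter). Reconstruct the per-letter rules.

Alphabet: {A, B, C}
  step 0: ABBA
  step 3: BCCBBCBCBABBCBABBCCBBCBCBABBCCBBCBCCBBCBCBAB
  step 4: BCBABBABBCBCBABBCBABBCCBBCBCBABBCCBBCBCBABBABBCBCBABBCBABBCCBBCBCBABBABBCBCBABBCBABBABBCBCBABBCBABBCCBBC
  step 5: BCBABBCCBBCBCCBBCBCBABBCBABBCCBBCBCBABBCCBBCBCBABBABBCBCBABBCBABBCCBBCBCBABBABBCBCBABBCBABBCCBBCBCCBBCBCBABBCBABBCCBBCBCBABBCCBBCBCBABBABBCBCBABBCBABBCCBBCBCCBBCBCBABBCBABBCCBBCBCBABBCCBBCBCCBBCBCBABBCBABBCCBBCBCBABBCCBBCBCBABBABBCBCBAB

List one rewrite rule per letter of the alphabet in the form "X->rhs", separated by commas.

A->CB, B->BC, C->BAB

  step 4 ⇒ step 5: BCBABBABBCBCBABBCBABBCCBBCBCBABBCCBBCBCBABBABBCBCBABBCBABBCCBBCBCBABBABBCBCBABBCBABBABBCBCBABBCBABBCCBBC ⇒ BC·BAB·BC·CB·BC·BC·CB·BC·BC·BAB·BC·BAB·BC·CB·BC·BC·BAB·BC·CB·BC·BC·BAB·BAB·BC·BC·BAB·BC·BAB·BC·CB·BC·BC·BAB·BAB·BC·BC·BAB·BC·BAB·BC·CB·BC·BC·CB·BC·BC·BAB·BC·BAB·BC·CB·BC·BC·BAB·BC·CB·BC·BC·BAB·BAB·BC·BC·BAB·BC·BAB·BC·CB·BC·BC·CB·BC·BC·BAB·BC·BAB·BC·CB·BC·BC·BAB·BC·CB·BC·BC·CB·BC·BC·BAB·BC·BAB·BC·CB·BC·BC·BAB·BC·CB·BC·BC·BAB·BAB·BC·BC·BAB
    A ↦ CB
    B ↦ BC
    C ↦ BAB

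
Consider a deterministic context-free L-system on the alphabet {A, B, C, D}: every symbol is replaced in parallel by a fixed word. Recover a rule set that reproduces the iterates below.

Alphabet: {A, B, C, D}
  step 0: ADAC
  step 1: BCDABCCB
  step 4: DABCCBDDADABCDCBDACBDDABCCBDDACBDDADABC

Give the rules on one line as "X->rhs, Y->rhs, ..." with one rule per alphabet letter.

A->BC, B->D, C->CB, D->DA

  step 0 ⇒ step 1: ADAC ⇒ BC·DA·BC·CB
    A ↦ BC
    C ↦ CB
    D ↦ DA
    B ↦ D  (constrained at step 1)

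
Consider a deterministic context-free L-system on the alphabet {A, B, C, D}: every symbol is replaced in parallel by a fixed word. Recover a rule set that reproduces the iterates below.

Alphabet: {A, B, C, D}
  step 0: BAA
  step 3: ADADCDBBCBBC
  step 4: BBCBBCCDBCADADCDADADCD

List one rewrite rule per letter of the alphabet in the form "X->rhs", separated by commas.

A->B, B->AD, C->CD, D->BC

  step 3 ⇒ step 4: ADADCDBBCBBC ⇒ B·BC·B·BC·CD·BC·AD·AD·CD·AD·AD·CD
    A ↦ B
    B ↦ AD
    C ↦ CD
    D ↦ BC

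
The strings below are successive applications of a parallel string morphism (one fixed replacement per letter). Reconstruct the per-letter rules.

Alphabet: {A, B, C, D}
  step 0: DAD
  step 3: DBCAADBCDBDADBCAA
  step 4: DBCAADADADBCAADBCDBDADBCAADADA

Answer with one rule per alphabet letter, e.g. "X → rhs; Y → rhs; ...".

A->DA, B->C, C->AA, D->DB

  step 3 ⇒ step 4: DBCAADBCDBDADBCAA ⇒ DB·C·AA·DA·DA·DB·C·AA·DB·C·DB·DA·DB·C·AA·DA·DA
    A ↦ DA
    B ↦ C
    C ↦ AA
    D ↦ DB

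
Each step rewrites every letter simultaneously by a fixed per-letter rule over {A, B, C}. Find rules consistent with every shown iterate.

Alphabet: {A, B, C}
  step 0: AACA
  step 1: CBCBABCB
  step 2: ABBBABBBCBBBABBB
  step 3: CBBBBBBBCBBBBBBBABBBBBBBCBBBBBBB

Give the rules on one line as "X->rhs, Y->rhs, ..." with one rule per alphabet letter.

  step 2 ⇒ step 3: ABBBABBBCBBBABBB ⇒ CB·BB·BB·BB·CB·BB·BB·BB·AB·BB·BB·BB·CB·BB·BB·BB
    A ↦ CB
    B ↦ BB
    C ↦ AB

A->CB, B->BB, C->AB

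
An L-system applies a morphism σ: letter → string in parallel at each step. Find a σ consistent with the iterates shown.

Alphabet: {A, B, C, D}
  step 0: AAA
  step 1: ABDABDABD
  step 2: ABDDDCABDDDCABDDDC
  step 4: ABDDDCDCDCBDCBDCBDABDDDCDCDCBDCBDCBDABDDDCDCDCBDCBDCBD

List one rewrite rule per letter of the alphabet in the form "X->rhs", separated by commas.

A->ABD, B->D, C->B, D->DC

  step 1 ⇒ step 2: ABDABDABD ⇒ ABD·D·DC·ABD·D·DC·ABD·D·DC
    A ↦ ABD
    B ↦ D
    D ↦ DC
    C ↦ B  (constrained at step 2)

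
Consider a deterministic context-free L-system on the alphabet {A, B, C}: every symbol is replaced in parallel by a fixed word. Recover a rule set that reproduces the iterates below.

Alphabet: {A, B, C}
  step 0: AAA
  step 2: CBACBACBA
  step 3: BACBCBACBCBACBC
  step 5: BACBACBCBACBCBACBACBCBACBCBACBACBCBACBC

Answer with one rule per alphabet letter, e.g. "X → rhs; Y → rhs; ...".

  step 2 ⇒ step 3: CBACBACBA ⇒ BA·C·BC·BA·C·BC·BA·C·BC
    A ↦ BC
    B ↦ C
    C ↦ BA

A->BC, B->C, C->BA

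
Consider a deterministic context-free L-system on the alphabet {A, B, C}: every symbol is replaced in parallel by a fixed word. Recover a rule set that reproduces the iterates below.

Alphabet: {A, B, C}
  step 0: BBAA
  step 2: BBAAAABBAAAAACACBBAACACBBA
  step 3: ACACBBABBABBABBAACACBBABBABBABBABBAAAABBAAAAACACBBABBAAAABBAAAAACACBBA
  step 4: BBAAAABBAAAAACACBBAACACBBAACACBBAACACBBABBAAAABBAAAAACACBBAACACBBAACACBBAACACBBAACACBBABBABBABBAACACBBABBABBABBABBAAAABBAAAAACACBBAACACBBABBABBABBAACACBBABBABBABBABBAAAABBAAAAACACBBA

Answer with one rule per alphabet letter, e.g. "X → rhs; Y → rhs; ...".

  step 3 ⇒ step 4: ACACBBABBABBABBAACACBBABBABBABBABBAAAABBAAAAACACBBABBAAAABBAAAAACACBBA ⇒ BBA·AAA·BBA·AAA·AC·AC·BBA·AC·AC·BBA·AC·AC·BBA·AC·AC·BBA·BBA·AAA·BBA·AAA·AC·AC·BBA·AC·AC·BBA·AC·AC·BBA·AC·AC·BBA·AC·AC·BBA·BBA·BBA·BBA·AC·AC·BBA·BBA·BBA·BBA·BBA·AAA·BBA·AAA·AC·AC·BBA·AC·AC·BBA·BBA·BBA·BBA·AC·AC·BBA·BBA·BBA·BBA·BBA·AAA·BBA·AAA·AC·AC·BBA
    A ↦ BBA
    B ↦ AC
    C ↦ AAA

A->BBA, B->AC, C->AAA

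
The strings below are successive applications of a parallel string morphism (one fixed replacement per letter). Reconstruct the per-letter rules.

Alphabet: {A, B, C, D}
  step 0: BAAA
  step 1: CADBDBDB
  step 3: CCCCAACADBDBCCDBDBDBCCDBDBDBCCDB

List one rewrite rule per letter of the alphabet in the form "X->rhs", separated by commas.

A->DB, B->CA, C->CC, D->AA

  step 0 ⇒ step 1: BAAA ⇒ CA·DB·DB·DB
    A ↦ DB
    B ↦ CA
    C ↦ CC  (constrained at step 1)
    D ↦ AA  (constrained at step 1)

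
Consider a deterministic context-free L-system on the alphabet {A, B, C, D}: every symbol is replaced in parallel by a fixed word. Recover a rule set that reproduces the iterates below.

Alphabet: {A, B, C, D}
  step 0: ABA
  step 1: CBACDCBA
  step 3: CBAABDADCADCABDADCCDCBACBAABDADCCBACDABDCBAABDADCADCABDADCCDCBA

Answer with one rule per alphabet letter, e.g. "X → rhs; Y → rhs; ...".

A->CBA, B->CD, C->ADC, D->ABD

  step 0 ⇒ step 1: ABA ⇒ CBA·CD·CBA
    A ↦ CBA
    B ↦ CD
    C ↦ ADC  (constrained at step 1)
    D ↦ ABD  (constrained at step 1)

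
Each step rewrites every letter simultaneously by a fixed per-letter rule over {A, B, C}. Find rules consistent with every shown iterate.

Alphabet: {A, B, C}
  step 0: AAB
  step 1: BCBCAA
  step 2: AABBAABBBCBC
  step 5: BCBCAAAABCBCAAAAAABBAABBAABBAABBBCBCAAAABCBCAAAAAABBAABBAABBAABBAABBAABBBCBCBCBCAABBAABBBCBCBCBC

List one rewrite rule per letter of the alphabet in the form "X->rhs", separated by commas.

  step 1 ⇒ step 2: BCBCAA ⇒ AA·BB·AA·BB·BC·BC
    A ↦ BC
    B ↦ AA
    C ↦ BB

A->BC, B->AA, C->BB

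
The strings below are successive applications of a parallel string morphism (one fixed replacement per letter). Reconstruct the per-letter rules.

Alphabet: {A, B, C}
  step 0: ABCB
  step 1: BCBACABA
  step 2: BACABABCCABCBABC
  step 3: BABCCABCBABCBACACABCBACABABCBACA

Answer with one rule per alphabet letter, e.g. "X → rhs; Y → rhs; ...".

A->BC, B->BA, C->CA

  step 2 ⇒ step 3: BACABABCCABCBABC ⇒ BA·BC·CA·BC·BA·BC·BA·CA·CA·BC·BA·CA·BA·BC·BA·CA
    A ↦ BC
    B ↦ BA
    C ↦ CA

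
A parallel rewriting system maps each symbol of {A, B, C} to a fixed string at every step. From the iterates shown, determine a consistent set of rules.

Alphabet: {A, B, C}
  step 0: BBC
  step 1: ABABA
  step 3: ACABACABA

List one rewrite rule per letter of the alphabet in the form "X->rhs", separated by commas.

  step 0 ⇒ step 1: BBC ⇒ AB·AB·A
    B ↦ AB
    C ↦ A
    A ↦ C  (constrained at step 1)

A->C, B->AB, C->A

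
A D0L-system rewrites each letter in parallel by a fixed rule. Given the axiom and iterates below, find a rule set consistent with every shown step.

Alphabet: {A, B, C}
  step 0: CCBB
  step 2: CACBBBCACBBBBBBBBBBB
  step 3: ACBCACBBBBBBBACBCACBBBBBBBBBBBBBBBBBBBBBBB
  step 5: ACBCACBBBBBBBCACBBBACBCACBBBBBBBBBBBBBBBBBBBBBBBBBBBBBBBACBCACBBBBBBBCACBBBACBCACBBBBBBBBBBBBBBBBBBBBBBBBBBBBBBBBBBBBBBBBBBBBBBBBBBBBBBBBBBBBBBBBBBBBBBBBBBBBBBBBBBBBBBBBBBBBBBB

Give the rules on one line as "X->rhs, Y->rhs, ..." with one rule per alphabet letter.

  step 2 ⇒ step 3: CACBBBCACBBBBBBBBBBB ⇒ ACB·C·ACB·BB·BB·BB·ACB·C·ACB·BB·BB·BB·BB·BB·BB·BB·BB·BB·BB·BB
    A ↦ C
    B ↦ BB
    C ↦ ACB

A->C, B->BB, C->ACB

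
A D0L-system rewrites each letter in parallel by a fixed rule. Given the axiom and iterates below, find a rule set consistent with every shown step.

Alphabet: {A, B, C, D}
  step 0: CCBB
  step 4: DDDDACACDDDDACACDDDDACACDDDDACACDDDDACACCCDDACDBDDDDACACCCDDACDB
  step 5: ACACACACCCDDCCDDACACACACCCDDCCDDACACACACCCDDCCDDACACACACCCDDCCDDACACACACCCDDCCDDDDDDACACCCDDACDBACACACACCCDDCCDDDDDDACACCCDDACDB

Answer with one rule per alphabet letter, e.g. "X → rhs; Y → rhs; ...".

  step 4 ⇒ step 5: DDDDACACDDDDACACDDDDACACDDDDACACDDDDACACCCDDACDBDDDDACACCCDDACDB ⇒ AC·AC·AC·AC·CC·DD·CC·DD·AC·AC·AC·AC·CC·DD·CC·DD·AC·AC·AC·AC·CC·DD·CC·DD·AC·AC·AC·AC·CC·DD·CC·DD·AC·AC·AC·AC·CC·DD·CC·DD·DD·DD·AC·AC·CC·DD·AC·DB·AC·AC·AC·AC·CC·DD·CC·DD·DD·DD·AC·AC·CC·DD·AC·DB
    A ↦ CC
    B ↦ DB
    C ↦ DD
    D ↦ AC

A->CC, B->DB, C->DD, D->AC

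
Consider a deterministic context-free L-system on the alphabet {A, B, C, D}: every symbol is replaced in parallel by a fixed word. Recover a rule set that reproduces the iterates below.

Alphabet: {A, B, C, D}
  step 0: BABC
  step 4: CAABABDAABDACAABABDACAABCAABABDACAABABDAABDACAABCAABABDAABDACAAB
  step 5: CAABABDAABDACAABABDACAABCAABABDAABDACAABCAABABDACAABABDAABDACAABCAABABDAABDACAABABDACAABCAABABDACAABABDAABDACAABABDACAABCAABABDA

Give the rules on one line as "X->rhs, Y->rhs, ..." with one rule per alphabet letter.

  step 4 ⇒ step 5: CAABABDAABDACAABABDACAABCAABABDACAABABDAABDACAABCAABABDAABDACAAB ⇒ CA·AB·AB·DA·AB·DA·CA·AB·AB·DA·CA·AB·CA·AB·AB·DA·AB·DA·CA·AB·CA·AB·AB·DA·CA·AB·AB·DA·AB·DA·CA·AB·CA·AB·AB·DA·AB·DA·CA·AB·AB·DA·CA·AB·CA·AB·AB·DA·CA·AB·AB·DA·AB·DA·CA·AB·AB·DA·CA·AB·CA·AB·AB·DA
    A ↦ AB
    B ↦ DA
    C ↦ CA
    D ↦ CA

A->AB, B->DA, C->CA, D->CA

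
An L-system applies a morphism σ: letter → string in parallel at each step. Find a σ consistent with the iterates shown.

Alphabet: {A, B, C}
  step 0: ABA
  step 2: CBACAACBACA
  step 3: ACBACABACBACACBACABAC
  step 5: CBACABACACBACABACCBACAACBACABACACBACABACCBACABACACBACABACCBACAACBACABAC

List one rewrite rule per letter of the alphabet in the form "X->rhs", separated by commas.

A->BAC, B->C, C->A

  step 2 ⇒ step 3: CBACAACBACA ⇒ A·C·BAC·A·BAC·BAC·A·C·BAC·A·BAC
    A ↦ BAC
    B ↦ C
    C ↦ A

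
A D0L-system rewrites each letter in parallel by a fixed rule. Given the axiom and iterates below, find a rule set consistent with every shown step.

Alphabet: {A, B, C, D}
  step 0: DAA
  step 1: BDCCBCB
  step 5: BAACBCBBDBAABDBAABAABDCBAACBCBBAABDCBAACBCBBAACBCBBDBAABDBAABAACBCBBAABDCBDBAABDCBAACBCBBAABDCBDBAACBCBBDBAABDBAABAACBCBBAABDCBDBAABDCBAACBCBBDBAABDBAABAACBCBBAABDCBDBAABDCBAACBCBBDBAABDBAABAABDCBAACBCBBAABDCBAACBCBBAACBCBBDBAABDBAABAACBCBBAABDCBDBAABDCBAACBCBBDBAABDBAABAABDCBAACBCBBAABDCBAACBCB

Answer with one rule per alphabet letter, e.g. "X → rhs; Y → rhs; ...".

A->CB, B->BAA, C->BD, D->BDC

  step 0 ⇒ step 1: DAA ⇒ BDC·CB·CB
    A ↦ CB
    D ↦ BDC
    B ↦ BAA  (constrained at step 1)
    C ↦ BD  (constrained at step 1)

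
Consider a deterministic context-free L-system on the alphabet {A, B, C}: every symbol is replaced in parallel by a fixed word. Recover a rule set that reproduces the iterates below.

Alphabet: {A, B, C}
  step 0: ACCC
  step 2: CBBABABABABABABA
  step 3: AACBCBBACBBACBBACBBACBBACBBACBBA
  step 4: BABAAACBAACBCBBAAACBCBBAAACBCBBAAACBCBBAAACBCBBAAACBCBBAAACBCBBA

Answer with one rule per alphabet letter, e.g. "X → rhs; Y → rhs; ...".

A->BA, B->CB, C->AA

  step 3 ⇒ step 4: AACBCBBACBBACBBACBBACBBACBBACBBA ⇒ BA·BA·AA·CB·AA·CB·CB·BA·AA·CB·CB·BA·AA·CB·CB·BA·AA·CB·CB·BA·AA·CB·CB·BA·AA·CB·CB·BA·AA·CB·CB·BA
    A ↦ BA
    B ↦ CB
    C ↦ AA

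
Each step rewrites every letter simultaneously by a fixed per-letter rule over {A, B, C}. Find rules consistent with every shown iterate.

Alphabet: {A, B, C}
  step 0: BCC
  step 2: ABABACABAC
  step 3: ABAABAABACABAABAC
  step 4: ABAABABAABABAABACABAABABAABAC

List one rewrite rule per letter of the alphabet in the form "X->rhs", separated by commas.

A->AB, B->A, C->AC

  step 3 ⇒ step 4: ABAABAABACABAABAC ⇒ AB·A·AB·AB·A·AB·AB·A·AB·AC·AB·A·AB·AB·A·AB·AC
    A ↦ AB
    B ↦ A
    C ↦ AC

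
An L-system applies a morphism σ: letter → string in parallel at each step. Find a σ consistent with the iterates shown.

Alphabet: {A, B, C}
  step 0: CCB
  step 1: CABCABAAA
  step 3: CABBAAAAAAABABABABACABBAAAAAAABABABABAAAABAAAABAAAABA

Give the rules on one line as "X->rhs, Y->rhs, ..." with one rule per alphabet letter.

A->BA, B->AAA, C->CAB

  step 0 ⇒ step 1: CCB ⇒ CAB·CAB·AAA
    B ↦ AAA
    C ↦ CAB
    A ↦ BA  (constrained at step 1)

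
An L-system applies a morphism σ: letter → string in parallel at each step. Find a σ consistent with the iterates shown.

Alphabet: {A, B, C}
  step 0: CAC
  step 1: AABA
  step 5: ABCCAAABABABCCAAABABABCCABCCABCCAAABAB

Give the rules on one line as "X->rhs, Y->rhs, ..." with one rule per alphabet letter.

A->AB, B->CC, C->A

  step 0 ⇒ step 1: CAC ⇒ A·AB·A
    A ↦ AB
    C ↦ A
    B ↦ CC  (constrained at step 1)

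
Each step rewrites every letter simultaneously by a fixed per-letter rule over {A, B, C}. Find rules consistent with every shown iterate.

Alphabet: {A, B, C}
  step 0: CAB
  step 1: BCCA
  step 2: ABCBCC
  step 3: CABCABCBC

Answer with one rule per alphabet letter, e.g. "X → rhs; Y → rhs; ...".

  step 2 ⇒ step 3: ABCBCC ⇒ C·A·BC·A·BC·BC
    A ↦ C
    B ↦ A
    C ↦ BC

A->C, B->A, C->BC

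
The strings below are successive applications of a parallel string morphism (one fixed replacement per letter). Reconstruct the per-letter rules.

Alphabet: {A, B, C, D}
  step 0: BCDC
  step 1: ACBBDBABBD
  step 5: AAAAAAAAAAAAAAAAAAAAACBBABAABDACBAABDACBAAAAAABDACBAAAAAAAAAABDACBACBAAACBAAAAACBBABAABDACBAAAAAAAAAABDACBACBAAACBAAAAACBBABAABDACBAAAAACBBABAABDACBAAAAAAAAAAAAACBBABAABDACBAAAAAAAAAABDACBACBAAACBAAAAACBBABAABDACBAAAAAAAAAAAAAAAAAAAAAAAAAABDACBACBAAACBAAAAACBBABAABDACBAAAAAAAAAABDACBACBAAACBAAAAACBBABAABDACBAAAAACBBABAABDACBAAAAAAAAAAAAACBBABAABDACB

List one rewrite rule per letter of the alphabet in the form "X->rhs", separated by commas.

A->AA, B->ACB, C->BD, D->BAB

  step 0 ⇒ step 1: BCDC ⇒ ACB·BD·BAB·BD
    B ↦ ACB
    C ↦ BD
    D ↦ BAB
    A ↦ AA  (constrained at step 1)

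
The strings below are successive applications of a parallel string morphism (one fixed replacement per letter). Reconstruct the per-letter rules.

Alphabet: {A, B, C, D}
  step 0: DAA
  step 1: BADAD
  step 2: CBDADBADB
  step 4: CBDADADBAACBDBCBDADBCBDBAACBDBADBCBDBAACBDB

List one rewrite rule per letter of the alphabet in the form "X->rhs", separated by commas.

A->AD, B->CBD, C->BAA, D->B

  step 1 ⇒ step 2: BADAD ⇒ CBD·AD·B·AD·B
    A ↦ AD
    B ↦ CBD
    D ↦ B
    C ↦ BAA  (constrained at step 2)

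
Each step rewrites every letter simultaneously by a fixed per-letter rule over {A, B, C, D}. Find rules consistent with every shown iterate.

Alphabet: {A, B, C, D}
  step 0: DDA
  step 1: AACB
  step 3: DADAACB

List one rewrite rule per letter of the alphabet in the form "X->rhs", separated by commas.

A->CB, B->A, C->D, D->A

  step 0 ⇒ step 1: DDA ⇒ A·A·CB
    A ↦ CB
    D ↦ A
    B ↦ A  (constrained at step 1)
    C ↦ D  (constrained at step 1)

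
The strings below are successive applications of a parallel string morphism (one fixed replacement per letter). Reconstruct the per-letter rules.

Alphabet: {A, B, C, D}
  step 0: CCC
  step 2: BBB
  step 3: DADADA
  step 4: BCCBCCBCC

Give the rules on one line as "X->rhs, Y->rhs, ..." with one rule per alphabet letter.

A->CC, B->DA, C->D, D->B

  step 3 ⇒ step 4: DADADA ⇒ B·CC·B·CC·B·CC
    A ↦ CC
    D ↦ B
  step 2 ⇒ step 3: BBB ⇒ DA·DA·DA
    B ↦ DA
    C ↦ D  (constrained at step 0)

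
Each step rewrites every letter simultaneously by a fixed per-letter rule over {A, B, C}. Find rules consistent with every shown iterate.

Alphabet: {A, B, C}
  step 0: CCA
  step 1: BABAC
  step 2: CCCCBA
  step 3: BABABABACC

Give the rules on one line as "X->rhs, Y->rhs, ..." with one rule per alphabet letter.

  step 2 ⇒ step 3: CCCCBA ⇒ BA·BA·BA·BA·C·C
    A ↦ C
    B ↦ C
    C ↦ BA

A->C, B->C, C->BA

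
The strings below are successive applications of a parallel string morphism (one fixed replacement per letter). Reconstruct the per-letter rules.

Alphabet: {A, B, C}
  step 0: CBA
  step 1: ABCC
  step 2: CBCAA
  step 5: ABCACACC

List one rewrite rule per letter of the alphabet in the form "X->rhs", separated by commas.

  step 1 ⇒ step 2: ABCC ⇒ C·BC·A·A
    A ↦ C
    B ↦ BC
    C ↦ A

A->C, B->BC, C->A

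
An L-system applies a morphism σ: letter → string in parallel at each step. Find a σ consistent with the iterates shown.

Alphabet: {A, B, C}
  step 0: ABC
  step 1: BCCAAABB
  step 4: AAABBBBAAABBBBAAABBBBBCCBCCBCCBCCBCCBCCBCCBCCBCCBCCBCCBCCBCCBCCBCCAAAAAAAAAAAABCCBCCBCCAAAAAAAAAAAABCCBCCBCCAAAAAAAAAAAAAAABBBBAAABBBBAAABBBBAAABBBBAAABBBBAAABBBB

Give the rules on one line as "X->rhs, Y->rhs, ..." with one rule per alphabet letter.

  step 0 ⇒ step 1: ABC ⇒ BCC·AAA·BB
    A ↦ BCC
    B ↦ AAA
    C ↦ BB

A->BCC, B->AAA, C->BB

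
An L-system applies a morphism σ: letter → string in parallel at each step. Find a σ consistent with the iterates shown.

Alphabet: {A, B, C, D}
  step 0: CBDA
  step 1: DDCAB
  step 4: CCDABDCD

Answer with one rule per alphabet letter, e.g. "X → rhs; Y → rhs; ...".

  step 0 ⇒ step 1: CBDA ⇒ D·D·C·AB
    A ↦ AB
    B ↦ D
    C ↦ D
    D ↦ C

A->AB, B->D, C->D, D->C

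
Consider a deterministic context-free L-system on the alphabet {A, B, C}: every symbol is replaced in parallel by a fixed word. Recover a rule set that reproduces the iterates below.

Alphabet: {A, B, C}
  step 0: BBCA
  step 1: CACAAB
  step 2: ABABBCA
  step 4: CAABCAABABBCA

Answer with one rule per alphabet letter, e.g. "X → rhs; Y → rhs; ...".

  step 1 ⇒ step 2: CACAAB ⇒ A·B·A·B·B·CA
    A ↦ B
    B ↦ CA
    C ↦ A

A->B, B->CA, C->A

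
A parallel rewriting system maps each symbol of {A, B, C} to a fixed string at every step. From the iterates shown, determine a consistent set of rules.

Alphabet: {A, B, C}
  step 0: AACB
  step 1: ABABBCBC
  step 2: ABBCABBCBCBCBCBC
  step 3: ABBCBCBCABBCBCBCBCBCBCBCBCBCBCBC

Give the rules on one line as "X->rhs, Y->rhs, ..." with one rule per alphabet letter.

  step 2 ⇒ step 3: ABBCABBCBCBCBCBC ⇒ AB·BC·BC·BC·AB·BC·BC·BC·BC·BC·BC·BC·BC·BC·BC·BC
    A ↦ AB
    B ↦ BC
    C ↦ BC

A->AB, B->BC, C->BC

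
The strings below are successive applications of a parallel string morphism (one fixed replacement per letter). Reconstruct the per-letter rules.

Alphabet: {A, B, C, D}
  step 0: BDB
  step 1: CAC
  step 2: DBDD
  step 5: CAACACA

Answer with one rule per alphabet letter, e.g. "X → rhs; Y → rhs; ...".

A->BD, B->C, C->D, D->A

  step 1 ⇒ step 2: CAC ⇒ D·BD·D
    A ↦ BD
    C ↦ D
  step 0 ⇒ step 1: BDB ⇒ C·A·C
    B ↦ C
  step 0 ⇒ step 1: BDB ⇒ C·A·C
    D ↦ A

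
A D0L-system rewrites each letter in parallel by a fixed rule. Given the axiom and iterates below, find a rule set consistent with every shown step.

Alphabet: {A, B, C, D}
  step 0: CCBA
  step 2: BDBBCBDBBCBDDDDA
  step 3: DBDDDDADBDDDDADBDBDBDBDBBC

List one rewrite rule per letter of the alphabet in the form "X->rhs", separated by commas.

  step 2 ⇒ step 3: BDBBCBDBBCBDDDDA ⇒ D·BD·D·D·DA·D·BD·D·D·DA·D·BD·BD·BD·BD·BBC
    A ↦ BBC
    B ↦ D
    C ↦ DA
    D ↦ BD

A->BBC, B->D, C->DA, D->BD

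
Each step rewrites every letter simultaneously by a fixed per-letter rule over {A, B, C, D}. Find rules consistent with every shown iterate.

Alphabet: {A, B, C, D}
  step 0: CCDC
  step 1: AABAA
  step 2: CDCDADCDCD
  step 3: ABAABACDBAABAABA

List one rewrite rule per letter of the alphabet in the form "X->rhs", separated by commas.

  step 2 ⇒ step 3: CDCDADCDCD ⇒ A·BA·A·BA·CD·BA·A·BA·A·BA
    A ↦ CD
    C ↦ A
    D ↦ BA
  step 1 ⇒ step 2: AABAA ⇒ CD·CD·AD·CD·CD
    B ↦ AD

A->CD, B->AD, C->A, D->BA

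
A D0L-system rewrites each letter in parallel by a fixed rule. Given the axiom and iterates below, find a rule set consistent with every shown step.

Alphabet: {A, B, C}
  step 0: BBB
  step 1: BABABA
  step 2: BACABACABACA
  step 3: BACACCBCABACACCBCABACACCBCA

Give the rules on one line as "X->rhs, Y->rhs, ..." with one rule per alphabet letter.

A->CA, B->BA, C->CCB

  step 2 ⇒ step 3: BACABACABACA ⇒ BA·CA·CCB·CA·BA·CA·CCB·CA·BA·CA·CCB·CA
    A ↦ CA
    B ↦ BA
    C ↦ CCB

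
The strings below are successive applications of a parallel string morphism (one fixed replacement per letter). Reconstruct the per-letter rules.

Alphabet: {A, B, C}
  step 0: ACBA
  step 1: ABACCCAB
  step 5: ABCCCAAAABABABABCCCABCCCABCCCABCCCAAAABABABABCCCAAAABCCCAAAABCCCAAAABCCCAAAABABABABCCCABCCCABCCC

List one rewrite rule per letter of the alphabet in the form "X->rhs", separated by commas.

  step 0 ⇒ step 1: ACBA ⇒ AB·A·CCC·AB
    A ↦ AB
    B ↦ CCC
    C ↦ A

A->AB, B->CCC, C->A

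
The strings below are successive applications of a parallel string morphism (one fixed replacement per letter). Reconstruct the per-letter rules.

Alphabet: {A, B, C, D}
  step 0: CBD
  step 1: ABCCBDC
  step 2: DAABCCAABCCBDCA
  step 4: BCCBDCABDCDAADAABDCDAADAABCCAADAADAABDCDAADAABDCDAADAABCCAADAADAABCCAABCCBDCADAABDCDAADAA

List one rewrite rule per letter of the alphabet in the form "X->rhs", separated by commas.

A->DAA, B->BCC, C->A, D->BDC

  step 1 ⇒ step 2: ABCCBDC ⇒ DAA·BCC·A·A·BCC·BDC·A
    A ↦ DAA
    B ↦ BCC
    C ↦ A
    D ↦ BDC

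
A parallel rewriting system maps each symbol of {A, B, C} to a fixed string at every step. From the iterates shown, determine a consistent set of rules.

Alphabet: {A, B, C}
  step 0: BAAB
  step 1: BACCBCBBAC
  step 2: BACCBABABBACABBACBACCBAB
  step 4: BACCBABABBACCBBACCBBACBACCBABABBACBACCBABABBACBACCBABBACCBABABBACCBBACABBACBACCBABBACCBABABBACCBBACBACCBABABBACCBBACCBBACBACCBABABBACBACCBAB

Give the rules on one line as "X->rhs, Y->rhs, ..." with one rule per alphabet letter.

A->CB, B->BAC, C->AB

  step 1 ⇒ step 2: BACCBCBBAC ⇒ BAC·CB·AB·AB·BAC·AB·BAC·BAC·CB·AB
    A ↦ CB
    B ↦ BAC
    C ↦ AB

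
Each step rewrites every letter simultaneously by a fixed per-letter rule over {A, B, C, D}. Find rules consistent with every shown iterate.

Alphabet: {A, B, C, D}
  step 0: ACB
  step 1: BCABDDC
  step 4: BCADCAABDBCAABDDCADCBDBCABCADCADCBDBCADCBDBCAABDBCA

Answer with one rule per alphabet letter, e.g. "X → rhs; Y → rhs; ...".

  step 0 ⇒ step 1: ACB ⇒ BCA·BD·DC
    A ↦ BCA
    B ↦ DC
    C ↦ BD
    D ↦ A  (constrained at step 1)

A->BCA, B->DC, C->BD, D->A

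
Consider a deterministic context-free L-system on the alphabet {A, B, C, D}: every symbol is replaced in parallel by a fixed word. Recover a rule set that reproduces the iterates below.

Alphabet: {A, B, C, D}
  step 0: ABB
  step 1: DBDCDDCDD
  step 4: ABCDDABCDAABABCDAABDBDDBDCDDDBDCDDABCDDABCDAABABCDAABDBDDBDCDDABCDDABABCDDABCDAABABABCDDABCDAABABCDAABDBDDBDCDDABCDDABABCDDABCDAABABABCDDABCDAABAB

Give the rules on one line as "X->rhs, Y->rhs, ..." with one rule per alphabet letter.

A->DBD, B->CDD, C->CDA, D->AB

  step 0 ⇒ step 1: ABB ⇒ DBD·CDD·CDD
    A ↦ DBD
    B ↦ CDD
    C ↦ CDA  (constrained at step 1)
    D ↦ AB  (constrained at step 1)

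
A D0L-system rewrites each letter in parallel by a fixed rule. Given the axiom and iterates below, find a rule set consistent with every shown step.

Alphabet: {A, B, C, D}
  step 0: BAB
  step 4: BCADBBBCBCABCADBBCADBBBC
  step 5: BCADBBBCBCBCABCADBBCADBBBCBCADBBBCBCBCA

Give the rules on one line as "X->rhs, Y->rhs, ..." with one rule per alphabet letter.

  step 4 ⇒ step 5: BCADBBBCBCABCADBBCADBBBC ⇒ BC·A·DB·B·BC·BC·BC·A·BC·A·DB·BC·A·DB·B·BC·BC·A·DB·B·BC·BC·BC·A
    A ↦ DB
    B ↦ BC
    C ↦ A
    D ↦ B

A->DB, B->BC, C->A, D->B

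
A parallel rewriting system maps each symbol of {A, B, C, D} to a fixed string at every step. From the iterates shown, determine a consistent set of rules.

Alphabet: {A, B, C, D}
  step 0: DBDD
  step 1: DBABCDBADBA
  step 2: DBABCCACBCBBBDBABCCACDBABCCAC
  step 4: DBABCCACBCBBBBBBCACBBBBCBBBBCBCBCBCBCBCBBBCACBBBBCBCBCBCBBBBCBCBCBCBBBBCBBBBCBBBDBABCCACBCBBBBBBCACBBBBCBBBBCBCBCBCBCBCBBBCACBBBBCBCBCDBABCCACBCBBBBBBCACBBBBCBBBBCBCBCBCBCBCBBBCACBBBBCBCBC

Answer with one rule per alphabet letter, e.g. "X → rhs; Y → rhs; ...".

  step 1 ⇒ step 2: DBABCDBADBA ⇒ DBA·BC·CAC·BC·BBB·DBA·BC·CAC·DBA·BC·CAC
    A ↦ CAC
    B ↦ BC
    C ↦ BBB
    D ↦ DBA

A->CAC, B->BC, C->BBB, D->DBA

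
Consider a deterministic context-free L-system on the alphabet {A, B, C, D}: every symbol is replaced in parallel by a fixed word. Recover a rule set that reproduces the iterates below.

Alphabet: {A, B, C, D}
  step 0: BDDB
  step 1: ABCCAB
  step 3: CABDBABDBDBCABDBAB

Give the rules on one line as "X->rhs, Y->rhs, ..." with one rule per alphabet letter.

  step 0 ⇒ step 1: BDDB ⇒ AB·C·C·AB
    B ↦ AB
    D ↦ C
    A ↦ DB  (constrained at step 1)
    C ↦ A  (constrained at step 1)

A->DB, B->AB, C->A, D->C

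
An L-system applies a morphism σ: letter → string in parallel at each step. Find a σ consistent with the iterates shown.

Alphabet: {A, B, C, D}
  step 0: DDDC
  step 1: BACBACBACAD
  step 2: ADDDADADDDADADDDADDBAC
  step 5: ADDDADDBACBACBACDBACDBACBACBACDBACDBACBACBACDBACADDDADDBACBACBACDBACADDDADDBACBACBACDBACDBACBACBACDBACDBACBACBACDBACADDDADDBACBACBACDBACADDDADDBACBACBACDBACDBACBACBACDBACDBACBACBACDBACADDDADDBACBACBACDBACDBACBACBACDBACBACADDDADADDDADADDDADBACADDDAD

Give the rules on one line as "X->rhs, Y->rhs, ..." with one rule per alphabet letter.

  step 1 ⇒ step 2: BACBACBACAD ⇒ ADD·D·AD·ADD·D·AD·ADD·D·AD·D·BAC
    A ↦ D
    B ↦ ADD
    C ↦ AD
    D ↦ BAC

A->D, B->ADD, C->AD, D->BAC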